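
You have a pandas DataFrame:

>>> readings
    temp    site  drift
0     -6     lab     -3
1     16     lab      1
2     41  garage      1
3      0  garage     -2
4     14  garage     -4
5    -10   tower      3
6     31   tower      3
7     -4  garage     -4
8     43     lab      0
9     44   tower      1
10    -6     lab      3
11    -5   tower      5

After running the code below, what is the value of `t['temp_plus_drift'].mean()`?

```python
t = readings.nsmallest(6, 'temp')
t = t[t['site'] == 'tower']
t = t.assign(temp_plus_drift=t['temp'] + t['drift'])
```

-3.5

take 6 rows with smallest temp:
    temp    site  drift
5    -10   tower      3
0     -6     lab     -3
10    -6     lab      3
11    -5   tower      5
7     -4  garage     -4
3      0  garage     -2
filter rows where site == 'tower':
    temp   site  drift
5    -10  tower      3
11    -5  tower      5
add column temp_plus_drift = t['temp'] + t['drift']:
    temp   site  drift  temp_plus_drift
5    -10  tower      3               -7
11    -5  tower      5                0
Taking the mean of column 'temp_plus_drift' gives -3.5.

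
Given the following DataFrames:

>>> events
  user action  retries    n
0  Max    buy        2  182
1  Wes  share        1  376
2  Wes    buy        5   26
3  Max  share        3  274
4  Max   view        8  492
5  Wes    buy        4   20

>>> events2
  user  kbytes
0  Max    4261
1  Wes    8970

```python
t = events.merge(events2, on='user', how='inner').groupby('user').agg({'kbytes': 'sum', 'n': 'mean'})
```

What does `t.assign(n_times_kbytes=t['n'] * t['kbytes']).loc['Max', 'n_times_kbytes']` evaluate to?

4039428.0

merge on 'user' (how='inner') → 6 rows:
  user action  retries    n  kbytes
0  Max    buy        2  182    4261
1  Wes  share        1  376    8970
2  Wes    buy        5   26    8970
3  Max  share        3  274    4261
4  Max   view        8  492    4261
5  Wes    buy        4   20    8970
group by user: sum(kbytes), mean(n):
      kbytes           n
user                    
Max    12783  316.000000
Wes    26910  140.666667
add column n_times_kbytes = t['n'] * t['kbytes']:
      kbytes           n  n_times_kbytes
user                                    
Max    12783  316.000000       4039428.0
Wes    26910  140.666667       3785340.0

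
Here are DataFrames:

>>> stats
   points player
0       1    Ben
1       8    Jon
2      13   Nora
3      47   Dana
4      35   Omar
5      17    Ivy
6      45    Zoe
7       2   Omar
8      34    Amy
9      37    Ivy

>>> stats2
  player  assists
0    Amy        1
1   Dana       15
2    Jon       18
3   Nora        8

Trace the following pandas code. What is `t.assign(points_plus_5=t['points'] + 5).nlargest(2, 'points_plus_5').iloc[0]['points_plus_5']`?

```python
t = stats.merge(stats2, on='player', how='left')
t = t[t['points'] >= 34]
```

52

merge on 'player' (how='left') → 10 rows:
   points player  assists
0       1    Ben      NaN
1       8    Jon     18.0
2      13   Nora      8.0
3      47   Dana     15.0
4      35   Omar      NaN
5      17    Ivy      NaN
6      45    Zoe      NaN
7       2   Omar      NaN
8      34    Amy      1.0
9      37    Ivy      NaN
filter rows where points >= 34:
   points player  assists
3      47   Dana     15.0
4      35   Omar      NaN
6      45    Zoe      NaN
8      34    Amy      1.0
9      37    Ivy      NaN
add column points_plus_5 = t['points'] + 5:
   points player  assists  points_plus_5
3      47   Dana     15.0             52
4      35   Omar      NaN             40
6      45    Zoe      NaN             50
8      34    Amy      1.0             39
9      37    Ivy      NaN             42
take 2 rows with largest points_plus_5:
   points player  assists  points_plus_5
3      47   Dana     15.0             52
6      45    Zoe      NaN             50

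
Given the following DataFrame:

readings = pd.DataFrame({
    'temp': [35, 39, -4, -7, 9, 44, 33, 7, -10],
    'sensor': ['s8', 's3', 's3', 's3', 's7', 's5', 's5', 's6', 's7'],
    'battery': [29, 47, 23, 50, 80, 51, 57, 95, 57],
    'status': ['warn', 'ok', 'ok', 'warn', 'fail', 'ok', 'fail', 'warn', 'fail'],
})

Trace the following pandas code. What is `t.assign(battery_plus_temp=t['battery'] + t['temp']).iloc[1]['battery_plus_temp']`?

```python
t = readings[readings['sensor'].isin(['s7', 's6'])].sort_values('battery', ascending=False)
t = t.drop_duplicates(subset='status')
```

89

filter rows where sensor in ['s7', 's6']:
   temp sensor  battery status
4     9     s7       80   fail
7     7     s6       95   warn
8   -10     s7       57   fail
sort by battery descending:
   temp sensor  battery status
7     7     s6       95   warn
4     9     s7       80   fail
8   -10     s7       57   fail
drop duplicate status (keep=first):
   temp sensor  battery status
7     7     s6       95   warn
4     9     s7       80   fail
add column battery_plus_temp = t['battery'] + t['temp']:
   temp sensor  battery status  battery_plus_temp
7     7     s6       95   warn                102
4     9     s7       80   fail                 89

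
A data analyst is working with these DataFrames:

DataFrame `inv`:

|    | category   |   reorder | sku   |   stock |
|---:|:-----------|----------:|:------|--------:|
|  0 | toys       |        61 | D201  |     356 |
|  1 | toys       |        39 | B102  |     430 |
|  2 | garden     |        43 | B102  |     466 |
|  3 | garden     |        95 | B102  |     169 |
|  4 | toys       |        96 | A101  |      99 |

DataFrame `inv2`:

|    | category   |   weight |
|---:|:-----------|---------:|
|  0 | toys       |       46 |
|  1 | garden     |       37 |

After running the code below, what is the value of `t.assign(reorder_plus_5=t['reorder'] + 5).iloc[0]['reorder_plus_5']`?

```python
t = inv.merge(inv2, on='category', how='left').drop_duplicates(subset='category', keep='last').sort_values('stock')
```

merge on 'category' (how='left') → 5 rows:
  category  reorder   sku  stock  weight
0     toys       61  D201    356      46
1     toys       39  B102    430      46
2   garden       43  B102    466      37
3   garden       95  B102    169      37
4     toys       96  A101     99      46
drop duplicate category (keep=last):
  category  reorder   sku  stock  weight
3   garden       95  B102    169      37
4     toys       96  A101     99      46
sort by stock:
  category  reorder   sku  stock  weight
4     toys       96  A101     99      46
3   garden       95  B102    169      37
add column reorder_plus_5 = t['reorder'] + 5:
  category  reorder   sku  stock  weight  reorder_plus_5
4     toys       96  A101     99      46             101
3   garden       95  B102    169      37             100
The value at position 0, column 'reorder_plus_5' is 101.

101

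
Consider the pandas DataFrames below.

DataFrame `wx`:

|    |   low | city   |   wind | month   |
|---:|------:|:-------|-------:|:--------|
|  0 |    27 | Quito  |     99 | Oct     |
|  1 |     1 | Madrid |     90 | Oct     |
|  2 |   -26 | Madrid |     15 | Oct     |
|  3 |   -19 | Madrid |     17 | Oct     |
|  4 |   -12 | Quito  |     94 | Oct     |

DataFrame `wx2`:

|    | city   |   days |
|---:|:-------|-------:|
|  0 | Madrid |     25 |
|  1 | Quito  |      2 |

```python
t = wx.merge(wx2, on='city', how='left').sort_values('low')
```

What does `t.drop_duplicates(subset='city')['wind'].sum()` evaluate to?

109

merge on 'city' (how='left') → 5 rows:
   low    city  wind month  days
0   27   Quito    99   Oct     2
1    1  Madrid    90   Oct    25
2  -26  Madrid    15   Oct    25
3  -19  Madrid    17   Oct    25
4  -12   Quito    94   Oct     2
sort by low:
   low    city  wind month  days
2  -26  Madrid    15   Oct    25
3  -19  Madrid    17   Oct    25
4  -12   Quito    94   Oct     2
1    1  Madrid    90   Oct    25
0   27   Quito    99   Oct     2
drop duplicate city (keep=first):
   low    city  wind month  days
2  -26  Madrid    15   Oct    25
4  -12   Quito    94   Oct     2
Reading off the sum of column 'wind', we get 109.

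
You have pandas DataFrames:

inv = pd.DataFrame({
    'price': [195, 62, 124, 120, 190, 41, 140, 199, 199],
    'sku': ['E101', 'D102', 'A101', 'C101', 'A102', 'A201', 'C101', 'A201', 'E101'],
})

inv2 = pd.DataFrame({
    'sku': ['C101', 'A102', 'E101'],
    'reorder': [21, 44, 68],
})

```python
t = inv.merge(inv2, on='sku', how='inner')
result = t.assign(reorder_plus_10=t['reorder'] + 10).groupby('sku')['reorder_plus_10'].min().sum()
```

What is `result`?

163

merge on 'sku' (how='inner') → 5 rows:
   price   sku  reorder
0    195  E101       68
1    120  C101       21
2    190  A102       44
3    140  C101       21
4    199  E101       68
add column reorder_plus_10 = t['reorder'] + 10:
   price   sku  reorder  reorder_plus_10
0    195  E101       68               78
1    120  C101       21               31
2    190  A102       44               54
3    140  C101       21               31
4    199  E101       68               78
group by sku, min of reorder_plus_10:
sku
A102    54
C101    31
E101    78
Name: reorder_plus_10, dtype: int64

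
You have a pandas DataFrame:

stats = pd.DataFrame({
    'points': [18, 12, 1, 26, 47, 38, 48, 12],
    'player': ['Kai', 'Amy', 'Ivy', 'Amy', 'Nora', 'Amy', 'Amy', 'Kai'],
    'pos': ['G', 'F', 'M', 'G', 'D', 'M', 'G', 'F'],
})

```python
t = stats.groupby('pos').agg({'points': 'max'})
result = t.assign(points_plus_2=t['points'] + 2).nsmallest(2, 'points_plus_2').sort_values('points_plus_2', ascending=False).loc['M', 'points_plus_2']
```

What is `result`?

group by pos, max of points:
     points
pos        
D        47
F        12
G        48
M        38
add column points_plus_2 = t['points'] + 2:
     points  points_plus_2
pos                       
D        47             49
F        12             14
G        48             50
M        38             40
take 2 rows with smallest points_plus_2:
     points  points_plus_2
pos                       
F        12             14
M        38             40
sort by points_plus_2 descending:
     points  points_plus_2
pos                       
M        38             40
F        12             14
value at row 'M', column 'points_plus_2' → 40

40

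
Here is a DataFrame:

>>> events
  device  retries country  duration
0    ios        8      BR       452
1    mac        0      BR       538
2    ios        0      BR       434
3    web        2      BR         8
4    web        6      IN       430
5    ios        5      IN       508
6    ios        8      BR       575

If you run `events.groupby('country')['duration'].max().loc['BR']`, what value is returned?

group by country, max of duration:
country
BR    575
IN    508
Name: duration, dtype: int64
Hence 575.

575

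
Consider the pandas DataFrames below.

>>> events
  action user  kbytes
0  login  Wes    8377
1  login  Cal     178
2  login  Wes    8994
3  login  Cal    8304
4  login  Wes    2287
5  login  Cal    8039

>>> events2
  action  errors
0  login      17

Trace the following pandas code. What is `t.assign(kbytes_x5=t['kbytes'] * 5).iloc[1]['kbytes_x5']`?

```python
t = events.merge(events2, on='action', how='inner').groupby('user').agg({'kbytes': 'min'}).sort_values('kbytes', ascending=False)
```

merge on 'action' (how='inner') → 6 rows:
  action user  kbytes  errors
0  login  Wes    8377      17
1  login  Cal     178      17
2  login  Wes    8994      17
3  login  Cal    8304      17
4  login  Wes    2287      17
5  login  Cal    8039      17
group by user, min of kbytes:
      kbytes
user        
Cal      178
Wes     2287
sort by kbytes descending:
      kbytes
user        
Wes     2287
Cal      178
add column kbytes_x5 = t['kbytes'] * 5:
      kbytes  kbytes_x5
user                   
Wes     2287      11435
Cal      178        890
So iloc[1]['kbytes_x5'] = 890.

890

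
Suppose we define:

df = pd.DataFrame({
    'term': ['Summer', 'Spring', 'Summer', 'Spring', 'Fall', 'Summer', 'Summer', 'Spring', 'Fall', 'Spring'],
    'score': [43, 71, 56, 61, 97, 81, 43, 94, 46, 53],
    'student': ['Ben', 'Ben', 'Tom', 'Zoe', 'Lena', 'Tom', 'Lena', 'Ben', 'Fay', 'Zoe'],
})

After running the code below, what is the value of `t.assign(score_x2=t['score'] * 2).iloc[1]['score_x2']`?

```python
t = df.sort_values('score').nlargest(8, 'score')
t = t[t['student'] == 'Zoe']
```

106

sort by score:
     term  score student
0  Summer     43     Ben
6  Summer     43    Lena
8    Fall     46     Fay
9  Spring     53     Zoe
2  Summer     56     Tom
3  Spring     61     Zoe
1  Spring     71     Ben
5  Summer     81     Tom
7  Spring     94     Ben
4    Fall     97    Lena
take 8 rows with largest score:
     term  score student
4    Fall     97    Lena
7  Spring     94     Ben
5  Summer     81     Tom
1  Spring     71     Ben
3  Spring     61     Zoe
2  Summer     56     Tom
9  Spring     53     Zoe
8    Fall     46     Fay
filter rows where student == 'Zoe':
     term  score student
3  Spring     61     Zoe
9  Spring     53     Zoe
add column score_x2 = t['score'] * 2:
     term  score student  score_x2
3  Spring     61     Zoe       122
9  Spring     53     Zoe       106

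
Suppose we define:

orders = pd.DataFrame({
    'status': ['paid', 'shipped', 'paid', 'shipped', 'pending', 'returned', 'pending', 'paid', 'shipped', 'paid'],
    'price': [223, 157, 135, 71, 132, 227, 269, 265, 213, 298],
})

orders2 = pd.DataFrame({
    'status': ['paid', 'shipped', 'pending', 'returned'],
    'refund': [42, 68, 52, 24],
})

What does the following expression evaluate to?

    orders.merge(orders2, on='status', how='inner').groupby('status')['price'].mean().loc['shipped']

147.0

merge on 'status' (how='inner') → 10 rows:
     status  price  refund
0      paid    223      42
1   shipped    157      68
2      paid    135      42
3   shipped     71      68
4   pending    132      52
5  returned    227      24
6   pending    269      52
7      paid    265      42
8   shipped    213      68
9      paid    298      42
group by status, mean of price:
status
paid        230.25
pending     200.50
returned    227.00
shipped     147.00
Name: price, dtype: float64
The value at index 'shipped' is 147.0.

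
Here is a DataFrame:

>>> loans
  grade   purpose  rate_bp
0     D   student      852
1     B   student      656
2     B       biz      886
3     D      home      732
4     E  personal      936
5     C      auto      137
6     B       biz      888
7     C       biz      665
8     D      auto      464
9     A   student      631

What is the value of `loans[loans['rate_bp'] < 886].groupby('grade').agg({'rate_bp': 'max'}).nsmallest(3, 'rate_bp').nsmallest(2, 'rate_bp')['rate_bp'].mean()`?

643.5

filter rows where rate_bp < 886:
  grade  purpose  rate_bp
0     D  student      852
1     B  student      656
3     D     home      732
5     C     auto      137
7     C      biz      665
8     D     auto      464
9     A  student      631
group by grade, max of rate_bp:
       rate_bp
grade         
A          631
B          656
C          665
D          852
take 3 rows with smallest rate_bp:
       rate_bp
grade         
A          631
B          656
C          665
take 2 rows with smallest rate_bp:
       rate_bp
grade         
A          631
B          656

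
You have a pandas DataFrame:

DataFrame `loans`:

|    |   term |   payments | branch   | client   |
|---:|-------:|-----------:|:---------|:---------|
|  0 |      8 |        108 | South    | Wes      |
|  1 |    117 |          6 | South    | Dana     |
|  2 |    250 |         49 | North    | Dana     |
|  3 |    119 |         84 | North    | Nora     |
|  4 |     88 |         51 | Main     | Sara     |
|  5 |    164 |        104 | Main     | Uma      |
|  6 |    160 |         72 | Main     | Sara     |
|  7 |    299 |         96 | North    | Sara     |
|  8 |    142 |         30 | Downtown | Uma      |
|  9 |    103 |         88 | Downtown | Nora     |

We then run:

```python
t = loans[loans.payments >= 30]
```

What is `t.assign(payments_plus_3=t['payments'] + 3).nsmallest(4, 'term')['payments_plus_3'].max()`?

111

filter rows where payments >= 30:
   term  payments    branch client
0     8       108     South    Wes
2   250        49     North   Dana
3   119        84     North   Nora
4    88        51      Main   Sara
5   164       104      Main    Uma
6   160        72      Main   Sara
7   299        96     North   Sara
8   142        30  Downtown    Uma
9   103        88  Downtown   Nora
add column payments_plus_3 = t['payments'] + 3:
   term  payments    branch client  payments_plus_3
0     8       108     South    Wes              111
2   250        49     North   Dana               52
3   119        84     North   Nora               87
4    88        51      Main   Sara               54
5   164       104      Main    Uma              107
6   160        72      Main   Sara               75
7   299        96     North   Sara               99
8   142        30  Downtown    Uma               33
9   103        88  Downtown   Nora               91
take 4 rows with smallest term:
   term  payments    branch client  payments_plus_3
0     8       108     South    Wes              111
4    88        51      Main   Sara               54
9   103        88  Downtown   Nora               91
3   119        84     North   Nora               87
Then the max of column 'payments_plus_3': 111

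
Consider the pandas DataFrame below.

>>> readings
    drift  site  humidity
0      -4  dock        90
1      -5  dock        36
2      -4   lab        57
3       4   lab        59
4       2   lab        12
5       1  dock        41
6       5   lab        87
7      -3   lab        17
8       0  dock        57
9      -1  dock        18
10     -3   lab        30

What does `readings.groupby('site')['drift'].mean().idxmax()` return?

lab

group by site, mean of drift:
site
dock   -1.800000
lab     0.166667
Name: drift, dtype: float64
label with the largest value → lab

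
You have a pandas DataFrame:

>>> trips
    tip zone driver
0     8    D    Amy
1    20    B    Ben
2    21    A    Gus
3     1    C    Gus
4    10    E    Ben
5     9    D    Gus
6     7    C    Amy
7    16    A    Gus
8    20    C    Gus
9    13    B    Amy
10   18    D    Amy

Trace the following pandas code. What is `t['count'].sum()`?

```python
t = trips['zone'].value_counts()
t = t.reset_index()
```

value_counts of zone:
zone
D    3
C    3
B    2
A    2
E    1
Name: count, dtype: int64
reset_index():
  zone  count
0    D      3
1    C      3
2    B      2
3    A      2
4    E      1
Finally, sum of column 'count' = 11.

11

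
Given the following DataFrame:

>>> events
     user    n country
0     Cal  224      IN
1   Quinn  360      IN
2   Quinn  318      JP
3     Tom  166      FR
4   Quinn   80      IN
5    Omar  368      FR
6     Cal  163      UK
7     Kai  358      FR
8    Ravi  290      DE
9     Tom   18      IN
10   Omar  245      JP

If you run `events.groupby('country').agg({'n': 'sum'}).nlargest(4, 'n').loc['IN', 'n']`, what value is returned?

group by country, sum of n:
           n
country     
DE       290
FR       892
IN       682
JP       563
UK       163
take 4 rows with largest n:
           n
country     
FR       892
IN       682
JP       563
DE       290
Taking the value at row 'IN', column 'n' gives 682.

682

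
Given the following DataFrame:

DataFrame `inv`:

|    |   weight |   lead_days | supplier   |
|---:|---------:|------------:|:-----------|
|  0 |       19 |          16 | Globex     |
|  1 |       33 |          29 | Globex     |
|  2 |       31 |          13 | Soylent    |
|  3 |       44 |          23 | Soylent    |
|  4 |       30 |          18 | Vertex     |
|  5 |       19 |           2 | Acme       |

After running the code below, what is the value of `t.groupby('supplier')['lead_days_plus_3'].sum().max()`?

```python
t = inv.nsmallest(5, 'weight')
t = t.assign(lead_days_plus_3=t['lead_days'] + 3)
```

take 5 rows with smallest weight:
   weight  lead_days supplier
0      19         16   Globex
5      19          2     Acme
4      30         18   Vertex
2      31         13  Soylent
1      33         29   Globex
add column lead_days_plus_3 = t['lead_days'] + 3:
   weight  lead_days supplier  lead_days_plus_3
0      19         16   Globex                19
5      19          2     Acme                 5
4      30         18   Vertex                21
2      31         13  Soylent                16
1      33         29   Globex                32
group by supplier, sum of lead_days_plus_3:
supplier
Acme        5
Globex     51
Soylent    16
Vertex     21
Name: lead_days_plus_3, dtype: int64

51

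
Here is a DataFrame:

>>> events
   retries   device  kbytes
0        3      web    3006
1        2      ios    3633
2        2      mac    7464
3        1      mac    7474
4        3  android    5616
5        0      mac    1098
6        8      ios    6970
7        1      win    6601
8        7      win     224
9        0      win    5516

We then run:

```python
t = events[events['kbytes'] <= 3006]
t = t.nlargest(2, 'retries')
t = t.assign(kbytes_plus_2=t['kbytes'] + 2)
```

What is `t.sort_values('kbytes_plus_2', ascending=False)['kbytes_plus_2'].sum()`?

filter rows where kbytes <= 3006:
   retries device  kbytes
0        3    web    3006
5        0    mac    1098
8        7    win     224
take 2 rows with largest retries:
   retries device  kbytes
8        7    win     224
0        3    web    3006
add column kbytes_plus_2 = t['kbytes'] + 2:
   retries device  kbytes  kbytes_plus_2
8        7    win     224            226
0        3    web    3006           3008
sort by kbytes_plus_2 descending:
   retries device  kbytes  kbytes_plus_2
0        3    web    3006           3008
8        7    win     224            226

3234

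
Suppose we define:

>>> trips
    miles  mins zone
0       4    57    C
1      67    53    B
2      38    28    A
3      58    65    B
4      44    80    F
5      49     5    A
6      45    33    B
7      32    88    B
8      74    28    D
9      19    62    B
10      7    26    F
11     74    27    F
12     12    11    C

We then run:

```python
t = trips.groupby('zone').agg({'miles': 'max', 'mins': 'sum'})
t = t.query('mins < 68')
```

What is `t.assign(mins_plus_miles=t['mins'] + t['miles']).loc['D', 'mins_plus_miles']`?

102

group by zone: max(miles), sum(mins):
      miles  mins
zone             
A        49    33
B        67   301
C        12    68
D        74    28
F        74   133
filter rows where mins < 68:
      miles  mins
zone             
A        49    33
D        74    28
add column mins_plus_miles = t['mins'] + t['miles']:
      miles  mins  mins_plus_miles
zone                              
A        49    33               82
D        74    28              102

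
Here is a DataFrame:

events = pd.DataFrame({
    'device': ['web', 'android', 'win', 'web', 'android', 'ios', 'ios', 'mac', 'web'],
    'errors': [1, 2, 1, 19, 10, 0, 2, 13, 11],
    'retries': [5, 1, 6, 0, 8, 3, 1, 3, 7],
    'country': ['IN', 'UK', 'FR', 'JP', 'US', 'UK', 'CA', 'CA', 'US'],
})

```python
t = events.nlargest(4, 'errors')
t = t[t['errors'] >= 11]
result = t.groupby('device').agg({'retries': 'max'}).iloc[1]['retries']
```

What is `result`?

7

take 4 rows with largest errors:
    device  errors  retries country
3      web      19        0      JP
7      mac      13        3      CA
8      web      11        7      US
4  android      10        8      US
filter rows where errors >= 11:
  device  errors  retries country
3    web      19        0      JP
7    mac      13        3      CA
8    web      11        7      US
group by device, max of retries:
        retries
device         
mac           3
web           7
Finally, value at position 1, column 'retries' = 7.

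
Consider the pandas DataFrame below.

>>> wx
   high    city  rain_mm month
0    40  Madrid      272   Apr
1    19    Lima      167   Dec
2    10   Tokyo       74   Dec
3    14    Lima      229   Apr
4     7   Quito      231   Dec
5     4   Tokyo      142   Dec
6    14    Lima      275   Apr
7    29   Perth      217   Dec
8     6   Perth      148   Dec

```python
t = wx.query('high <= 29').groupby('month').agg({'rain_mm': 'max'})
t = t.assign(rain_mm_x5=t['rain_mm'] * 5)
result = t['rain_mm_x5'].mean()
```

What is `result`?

filter rows where high <= 29:
   high   city  rain_mm month
1    19   Lima      167   Dec
2    10  Tokyo       74   Dec
3    14   Lima      229   Apr
4     7  Quito      231   Dec
5     4  Tokyo      142   Dec
6    14   Lima      275   Apr
7    29  Perth      217   Dec
8     6  Perth      148   Dec
group by month, max of rain_mm:
       rain_mm
month         
Apr        275
Dec        231
add column rain_mm_x5 = t['rain_mm'] * 5:
       rain_mm  rain_mm_x5
month                     
Apr        275        1375
Dec        231        1155
mean of column 'rain_mm_x5' → 1265.0

1265.0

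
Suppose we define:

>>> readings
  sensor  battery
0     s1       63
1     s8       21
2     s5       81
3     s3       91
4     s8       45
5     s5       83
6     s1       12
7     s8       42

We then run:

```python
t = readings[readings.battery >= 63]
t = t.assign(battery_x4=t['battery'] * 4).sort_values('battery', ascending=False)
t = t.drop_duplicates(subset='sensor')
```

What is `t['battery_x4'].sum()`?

948

filter rows where battery >= 63:
  sensor  battery
0     s1       63
2     s5       81
3     s3       91
5     s5       83
add column battery_x4 = t['battery'] * 4:
  sensor  battery  battery_x4
0     s1       63         252
2     s5       81         324
3     s3       91         364
5     s5       83         332
sort by battery descending:
  sensor  battery  battery_x4
3     s3       91         364
5     s5       83         332
2     s5       81         324
0     s1       63         252
drop duplicate sensor (keep=first):
  sensor  battery  battery_x4
3     s3       91         364
5     s5       83         332
0     s1       63         252
So sum() = 948.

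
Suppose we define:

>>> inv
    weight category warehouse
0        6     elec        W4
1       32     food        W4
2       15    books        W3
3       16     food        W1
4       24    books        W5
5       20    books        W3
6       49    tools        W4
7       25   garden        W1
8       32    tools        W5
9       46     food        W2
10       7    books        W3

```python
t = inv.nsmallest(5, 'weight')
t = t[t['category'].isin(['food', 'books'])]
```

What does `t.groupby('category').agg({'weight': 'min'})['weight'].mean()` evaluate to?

11.5

take 5 rows with smallest weight:
    weight category warehouse
0        6     elec        W4
10       7    books        W3
2       15    books        W3
3       16     food        W1
5       20    books        W3
filter rows where category in ['food', 'books']:
    weight category warehouse
10       7    books        W3
2       15    books        W3
3       16     food        W1
5       20    books        W3
group by category, min of weight:
          weight
category        
books          7
food          16
Taking the mean of column 'weight' gives 11.5.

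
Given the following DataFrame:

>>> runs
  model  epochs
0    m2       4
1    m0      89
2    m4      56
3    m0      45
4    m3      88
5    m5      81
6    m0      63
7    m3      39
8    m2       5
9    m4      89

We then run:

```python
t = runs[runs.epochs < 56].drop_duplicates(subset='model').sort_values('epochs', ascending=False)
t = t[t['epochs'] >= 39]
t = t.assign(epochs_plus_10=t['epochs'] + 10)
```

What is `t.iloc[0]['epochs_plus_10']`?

55

filter rows where epochs < 56:
  model  epochs
0    m2       4
3    m0      45
7    m3      39
8    m2       5
drop duplicate model (keep=first):
  model  epochs
0    m2       4
3    m0      45
7    m3      39
sort by epochs descending:
  model  epochs
3    m0      45
7    m3      39
0    m2       4
filter rows where epochs >= 39:
  model  epochs
3    m0      45
7    m3      39
add column epochs_plus_10 = t['epochs'] + 10:
  model  epochs  epochs_plus_10
3    m0      45              55
7    m3      39              49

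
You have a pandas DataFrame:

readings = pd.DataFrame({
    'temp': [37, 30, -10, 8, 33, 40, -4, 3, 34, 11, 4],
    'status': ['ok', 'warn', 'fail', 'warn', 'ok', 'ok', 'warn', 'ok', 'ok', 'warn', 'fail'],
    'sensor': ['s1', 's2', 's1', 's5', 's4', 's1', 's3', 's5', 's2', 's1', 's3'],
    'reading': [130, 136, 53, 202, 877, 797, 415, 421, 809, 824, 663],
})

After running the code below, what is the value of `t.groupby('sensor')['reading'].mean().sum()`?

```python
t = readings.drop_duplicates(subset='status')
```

227.5

drop duplicate status (keep=first):
   temp status sensor  reading
0    37     ok     s1      130
1    30   warn     s2      136
2   -10   fail     s1       53
group by sensor, mean of reading:
sensor
s1     91.5
s2    136.0
Name: reading, dtype: float64
Taking the sum of the resulting series gives 227.5.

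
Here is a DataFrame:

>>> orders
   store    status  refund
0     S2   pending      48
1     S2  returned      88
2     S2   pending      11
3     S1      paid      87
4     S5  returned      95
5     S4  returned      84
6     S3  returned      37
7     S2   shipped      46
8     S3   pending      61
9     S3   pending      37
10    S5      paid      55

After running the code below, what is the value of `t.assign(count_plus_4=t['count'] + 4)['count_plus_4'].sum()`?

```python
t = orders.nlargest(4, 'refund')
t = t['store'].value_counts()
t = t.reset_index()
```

20

take 4 rows with largest refund:
  store    status  refund
4    S5  returned      95
1    S2  returned      88
3    S1      paid      87
5    S4  returned      84
value_counts of store:
store
S5    1
S2    1
S1    1
S4    1
Name: count, dtype: int64
reset_index():
  store  count
0    S5      1
1    S2      1
2    S1      1
3    S4      1
add column count_plus_4 = t['count'] + 4:
  store  count  count_plus_4
0    S5      1             5
1    S2      1             5
2    S1      1             5
3    S4      1             5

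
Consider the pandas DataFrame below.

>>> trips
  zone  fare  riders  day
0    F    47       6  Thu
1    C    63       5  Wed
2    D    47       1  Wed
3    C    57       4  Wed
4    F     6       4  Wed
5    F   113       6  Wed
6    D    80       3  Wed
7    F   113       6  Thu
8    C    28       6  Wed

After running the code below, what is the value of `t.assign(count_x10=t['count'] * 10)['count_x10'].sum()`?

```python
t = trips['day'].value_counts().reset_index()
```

value_counts of day:
day
Wed    7
Thu    2
Name: count, dtype: int64
reset_index():
   day  count
0  Wed      7
1  Thu      2
add column count_x10 = t['count'] * 10:
   day  count  count_x10
0  Wed      7         70
1  Thu      2         20

90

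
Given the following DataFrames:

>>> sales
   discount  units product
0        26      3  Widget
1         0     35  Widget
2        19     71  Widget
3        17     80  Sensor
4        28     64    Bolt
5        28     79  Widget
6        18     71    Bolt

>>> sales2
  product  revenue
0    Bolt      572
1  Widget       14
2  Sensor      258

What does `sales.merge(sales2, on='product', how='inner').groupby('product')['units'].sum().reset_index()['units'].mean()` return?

134.333333333

merge on 'product' (how='inner') → 7 rows:
   discount  units product  revenue
0        26      3  Widget       14
1         0     35  Widget       14
2        19     71  Widget       14
3        17     80  Sensor      258
4        28     64    Bolt      572
5        28     79  Widget       14
6        18     71    Bolt      572
group by product, sum of units:
product
Bolt      135
Sensor     80
Widget    188
Name: units, dtype: int64
reset_index():
  product  units
0    Bolt    135
1  Sensor     80
2  Widget    188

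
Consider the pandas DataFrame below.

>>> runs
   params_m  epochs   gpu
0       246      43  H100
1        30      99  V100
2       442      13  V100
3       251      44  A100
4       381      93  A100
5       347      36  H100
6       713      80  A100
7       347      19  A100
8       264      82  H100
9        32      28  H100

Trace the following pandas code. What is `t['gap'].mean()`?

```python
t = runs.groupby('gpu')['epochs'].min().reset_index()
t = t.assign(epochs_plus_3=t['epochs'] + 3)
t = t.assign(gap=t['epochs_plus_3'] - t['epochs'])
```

3.0

group by gpu, min of epochs:
gpu
A100    19
H100    28
V100    13
Name: epochs, dtype: int64
reset_index():
    gpu  epochs
0  A100      19
1  H100      28
2  V100      13
add column epochs_plus_3 = t['epochs'] + 3:
    gpu  epochs  epochs_plus_3
0  A100      19             22
1  H100      28             31
2  V100      13             16
add column gap = t['epochs_plus_3'] - t['epochs']:
    gpu  epochs  epochs_plus_3  gap
0  A100      19             22    3
1  H100      28             31    3
2  V100      13             16    3
Reading off the mean of column 'gap', we get 3.0.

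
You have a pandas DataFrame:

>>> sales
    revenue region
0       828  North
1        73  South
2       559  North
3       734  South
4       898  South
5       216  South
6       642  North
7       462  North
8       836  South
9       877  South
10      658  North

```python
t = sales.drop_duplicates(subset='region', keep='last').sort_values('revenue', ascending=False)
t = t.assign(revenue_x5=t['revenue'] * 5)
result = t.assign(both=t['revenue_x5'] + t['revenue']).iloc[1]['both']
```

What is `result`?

drop duplicate region (keep=last):
    revenue region
9       877  South
10      658  North
sort by revenue descending:
    revenue region
9       877  South
10      658  North
add column revenue_x5 = t['revenue'] * 5:
    revenue region  revenue_x5
9       877  South        4385
10      658  North        3290
add column both = t['revenue_x5'] + t['revenue']:
    revenue region  revenue_x5  both
9       877  South        4385  5262
10      658  North        3290  3948
Hence 3948.

3948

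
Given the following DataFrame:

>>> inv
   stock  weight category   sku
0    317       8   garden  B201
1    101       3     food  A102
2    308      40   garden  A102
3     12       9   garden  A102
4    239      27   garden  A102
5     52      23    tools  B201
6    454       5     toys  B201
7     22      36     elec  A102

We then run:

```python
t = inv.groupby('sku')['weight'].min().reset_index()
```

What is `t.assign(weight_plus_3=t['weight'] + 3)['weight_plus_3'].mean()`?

group by sku, min of weight:
sku
A102    3
B201    5
Name: weight, dtype: int64
reset_index():
    sku  weight
0  A102       3
1  B201       5
add column weight_plus_3 = t['weight'] + 3:
    sku  weight  weight_plus_3
0  A102       3              6
1  B201       5              8
So mean() = 7.0.

7.0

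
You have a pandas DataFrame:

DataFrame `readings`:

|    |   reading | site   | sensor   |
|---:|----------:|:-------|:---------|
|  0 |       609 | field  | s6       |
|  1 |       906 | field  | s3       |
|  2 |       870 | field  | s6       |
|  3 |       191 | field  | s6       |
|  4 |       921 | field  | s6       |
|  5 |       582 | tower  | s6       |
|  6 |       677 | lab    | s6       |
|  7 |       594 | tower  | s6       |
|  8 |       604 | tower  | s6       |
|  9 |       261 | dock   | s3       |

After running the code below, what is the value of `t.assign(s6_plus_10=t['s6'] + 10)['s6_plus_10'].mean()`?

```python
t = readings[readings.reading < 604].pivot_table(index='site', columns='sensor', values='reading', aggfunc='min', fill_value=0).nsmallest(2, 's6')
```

105.5

filter rows where reading < 604:
   reading   site sensor
3      191  field     s6
5      582  tower     s6
7      594  tower     s6
9      261   dock     s3
pivot: rows=site, cols=sensor, min(reading):
sensor   s3   s6
site            
dock    261    0
field     0  191
tower     0  582
take 2 rows with smallest s6:
sensor   s3   s6
site            
dock    261    0
field     0  191
add column s6_plus_10 = t['s6'] + 10:
sensor   s3   s6  s6_plus_10
site                        
dock    261    0          10
field     0  191         201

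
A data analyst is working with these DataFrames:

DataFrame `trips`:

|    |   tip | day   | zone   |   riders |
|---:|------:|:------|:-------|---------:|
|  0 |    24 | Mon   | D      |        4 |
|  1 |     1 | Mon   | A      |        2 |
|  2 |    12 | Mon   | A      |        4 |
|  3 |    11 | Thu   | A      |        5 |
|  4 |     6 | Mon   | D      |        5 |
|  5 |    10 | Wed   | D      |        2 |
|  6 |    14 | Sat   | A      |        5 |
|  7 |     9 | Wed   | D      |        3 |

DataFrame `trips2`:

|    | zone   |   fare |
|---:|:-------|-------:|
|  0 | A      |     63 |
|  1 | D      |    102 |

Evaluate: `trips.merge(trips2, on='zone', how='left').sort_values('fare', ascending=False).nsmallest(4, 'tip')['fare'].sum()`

merge on 'zone' (how='left') → 8 rows:
   tip  day zone  riders  fare
0   24  Mon    D       4   102
1    1  Mon    A       2    63
2   12  Mon    A       4    63
3   11  Thu    A       5    63
4    6  Mon    D       5   102
5   10  Wed    D       2   102
6   14  Sat    A       5    63
7    9  Wed    D       3   102
sort by fare descending:
   tip  day zone  riders  fare
0   24  Mon    D       4   102
4    6  Mon    D       5   102
5   10  Wed    D       2   102
7    9  Wed    D       3   102
1    1  Mon    A       2    63
2   12  Mon    A       4    63
3   11  Thu    A       5    63
6   14  Sat    A       5    63
take 4 rows with smallest tip:
   tip  day zone  riders  fare
1    1  Mon    A       2    63
4    6  Mon    D       5   102
7    9  Wed    D       3   102
5   10  Wed    D       2   102
Taking the sum of column 'fare' gives 369.

369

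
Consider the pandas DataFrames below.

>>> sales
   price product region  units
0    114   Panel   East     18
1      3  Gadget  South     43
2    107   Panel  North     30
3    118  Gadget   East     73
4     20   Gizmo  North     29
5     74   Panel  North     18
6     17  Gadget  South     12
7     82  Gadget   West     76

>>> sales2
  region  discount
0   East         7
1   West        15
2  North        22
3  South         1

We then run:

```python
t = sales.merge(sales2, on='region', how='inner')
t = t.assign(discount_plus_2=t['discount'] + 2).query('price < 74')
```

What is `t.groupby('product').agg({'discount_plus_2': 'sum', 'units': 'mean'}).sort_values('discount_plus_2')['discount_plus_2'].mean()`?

merge on 'region' (how='inner') → 8 rows:
   price product region  units  discount
0    114   Panel   East     18         7
1      3  Gadget  South     43         1
2    107   Panel  North     30        22
3    118  Gadget   East     73         7
4     20   Gizmo  North     29        22
5     74   Panel  North     18        22
6     17  Gadget  South     12         1
7     82  Gadget   West     76        15
add column discount_plus_2 = t['discount'] + 2:
   price product region  units  discount  discount_plus_2
0    114   Panel   East     18         7                9
1      3  Gadget  South     43         1                3
2    107   Panel  North     30        22               24
3    118  Gadget   East     73         7                9
4     20   Gizmo  North     29        22               24
5     74   Panel  North     18        22               24
6     17  Gadget  South     12         1                3
7     82  Gadget   West     76        15               17
filter rows where price < 74:
   price product region  units  discount  discount_plus_2
1      3  Gadget  South     43         1                3
4     20   Gizmo  North     29        22               24
6     17  Gadget  South     12         1                3
group by product: sum(discount_plus_2), mean(units):
         discount_plus_2  units
product                        
Gadget                 6   27.5
Gizmo                 24   29.0
sort by discount_plus_2:
         discount_plus_2  units
product                        
Gadget                 6   27.5
Gizmo                 24   29.0
Finally, mean of column 'discount_plus_2' = 15.0.

15.0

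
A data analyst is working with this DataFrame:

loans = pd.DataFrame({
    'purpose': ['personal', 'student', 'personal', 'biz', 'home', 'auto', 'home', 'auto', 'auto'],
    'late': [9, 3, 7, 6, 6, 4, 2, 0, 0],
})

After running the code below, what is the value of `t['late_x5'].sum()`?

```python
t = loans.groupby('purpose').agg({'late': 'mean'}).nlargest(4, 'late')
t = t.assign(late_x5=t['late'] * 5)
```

105.0

group by purpose, mean of late:
              late
purpose           
auto      1.333333
biz       6.000000
home      4.000000
personal  8.000000
student   3.000000
take 4 rows with largest late:
          late
purpose       
personal   8.0
biz        6.0
home       4.0
student    3.0
add column late_x5 = t['late'] * 5:
          late  late_x5
purpose                
personal   8.0     40.0
biz        6.0     30.0
home       4.0     20.0
student    3.0     15.0
Finally, sum of column 'late_x5' = 105.0.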